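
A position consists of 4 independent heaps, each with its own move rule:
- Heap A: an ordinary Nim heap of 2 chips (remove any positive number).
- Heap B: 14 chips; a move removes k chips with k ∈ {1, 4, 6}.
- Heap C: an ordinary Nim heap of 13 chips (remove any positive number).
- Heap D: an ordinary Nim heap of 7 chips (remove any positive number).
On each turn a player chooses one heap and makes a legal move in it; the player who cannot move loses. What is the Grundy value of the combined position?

10

Heap A is a plain Nim heap of size 2, so its Grundy value is 2.
Grundy values for heap B (subtraction set {1, 4, 6}):
k:     0  1  2  3  4  5  6  7  8  9 10 11 12 13 14
g(k):  0  1  0  1  2  0  1  0  1  2  0  1  0  1  2
So g(14) = 2.
Heap C is a plain Nim heap of size 13, so its Grundy value is 13.
Heap D is a plain Nim heap of size 7, so its Grundy value is 7.
The value of a disjunctive sum is the nim-sum of the parts.
Combined value = 2 XOR 2 XOR 13 XOR 7 = 10.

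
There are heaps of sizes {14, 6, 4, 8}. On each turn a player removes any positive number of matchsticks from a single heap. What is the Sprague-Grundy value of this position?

4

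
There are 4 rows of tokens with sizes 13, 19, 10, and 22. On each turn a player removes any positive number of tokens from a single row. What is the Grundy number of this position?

Nim-sum: 13 ⊕ 19 ⊕ 10 ⊕ 22 = 2.

2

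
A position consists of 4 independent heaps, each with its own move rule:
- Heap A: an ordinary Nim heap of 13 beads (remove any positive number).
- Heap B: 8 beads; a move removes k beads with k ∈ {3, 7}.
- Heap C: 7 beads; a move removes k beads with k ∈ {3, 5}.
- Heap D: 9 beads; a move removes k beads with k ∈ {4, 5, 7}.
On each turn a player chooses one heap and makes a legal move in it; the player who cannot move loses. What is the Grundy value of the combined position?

15

Heap A is a plain Nim heap of size 13, so its Grundy value is 13.
Grundy values for heap B (subtraction set {3, 7}):
g(0) = mex{} = 0
g(1) = mex{} = 0
g(2) = mex{} = 0
g(3) = mex{0} = 1
g(4) = mex{0} = 1
g(5) = mex{0} = 1
g(6) = mex{1} = 0
g(7) = mex{0,1} = 2
g(8) = mex{0,1} = 2
So g(8) = 2.
Grundy values for heap C (subtraction set {3, 5}):
k:     0  1  2  3  4  5  6  7
g(k):  0  0  0  1  1  1  2  2
So g(7) = 2.
Build the Grundy sequence for heap D with g(k) = mex{g(k−s) : s ∈ {4, 5, 7}, s ≤ k}:
g(0) = mex{} = 0
g(1) = mex{} = 0
g(2) = mex{} = 0
g(3) = mex{} = 0
g(4) = mex{0} = 1
g(5) = mex{0} = 1
g(6) = mex{0} = 1
g(7) = mex{0} = 1
g(8) = mex{0,1} = 2
g(9) = mex{0,1} = 2
So g(9) = 2.
By the Sprague-Grundy theorem, the Grundy value of a sum of independent games is the XOR of the component values.
Combined value = 13 ⊕ 2 ⊕ 2 ⊕ 2 = 15.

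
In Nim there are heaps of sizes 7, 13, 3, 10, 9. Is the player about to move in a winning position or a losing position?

Winning position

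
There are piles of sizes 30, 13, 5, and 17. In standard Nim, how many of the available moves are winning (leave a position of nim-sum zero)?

Compute the nim-sum pairwise:
30 ^ 13 = 19
19 ^ 5 = 22
22 ^ 17 = 7
The overall nim-sum is X = 7. A pile of size p has a winning move iff p XOR X < p (reduce it to p XOR X).
  30: 30 XOR 7 = 25 < 30 — winning move (to 25).
  13: 13 XOR 7 = 10 < 13 — winning move (to 10).
  5: 5 XOR 7 = 2 < 5 — winning move (to 2).
  17: 17 XOR 7 = 22 ≥ 17 — no move.
That gives 3 winning moves.

3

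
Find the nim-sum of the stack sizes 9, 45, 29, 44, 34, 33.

Nim-sum: 9 ⊕ 45 ⊕ 29 ⊕ 44 ⊕ 34 ⊕ 33 = 22.

22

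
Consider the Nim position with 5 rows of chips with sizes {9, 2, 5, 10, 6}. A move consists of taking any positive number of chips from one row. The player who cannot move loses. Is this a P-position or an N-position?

Compute the nim-sum pairwise:
9 XOR 2 = 11
11 XOR 5 = 14
14 XOR 10 = 4
4 XOR 6 = 2
The nim-sum is 2 ≠ 0, so this is an N-position: the player to move can win.

N-position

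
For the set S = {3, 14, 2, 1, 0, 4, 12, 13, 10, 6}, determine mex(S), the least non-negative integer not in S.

5

The values 0, 1, 2, 3, 4 are all present; 5 is the first non-negative integer missing from the set.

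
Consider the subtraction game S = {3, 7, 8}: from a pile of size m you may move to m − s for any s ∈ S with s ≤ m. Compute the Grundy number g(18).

Build the Grundy sequence with g(k) = mex{g(k−s) : s ∈ {3, 7, 8}, s ≤ k}:
k:     0  1  2  3  4  5  6  7  8  9 10 11 12 13 14 15 16 17 18
g(k):  0  0  0  1  1  1  0  2  2  1  3  0  0  2  1  1  0  0  2
So g(18) = 2.

2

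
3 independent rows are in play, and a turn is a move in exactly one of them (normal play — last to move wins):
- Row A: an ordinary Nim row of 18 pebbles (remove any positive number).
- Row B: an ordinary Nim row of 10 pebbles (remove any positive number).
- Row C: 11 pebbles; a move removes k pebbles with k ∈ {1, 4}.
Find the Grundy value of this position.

Row A is a plain Nim row of size 18, so its Grundy value is 18.
Row B is a plain Nim row of size 10, so its Grundy value is 10.
Grundy values for row C (subtraction set {1, 4}):
g(0) = mex{} = 0
g(1) = mex{0} = 1
g(2) = mex{1} = 0
g(3) = mex{0} = 1
g(4) = mex{0,1} = 2
g(5) = mex{1,2} = 0
g(6) = mex{0} = 1
g(7) = mex{1} = 0
g(8) = mex{0,2} = 1
g(9) = mex{0,1} = 2
g(10) = mex{1,2} = 0
g(11) = mex{0} = 1
So g(11) = 1.
By the Sprague-Grundy theorem, the Grundy value of a sum of independent games is the XOR of the component values.
Combined value = 18 XOR 10 XOR 1 = 25.

25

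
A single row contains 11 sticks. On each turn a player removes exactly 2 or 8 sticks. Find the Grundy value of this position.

Grundy values for subtraction set {2, 8}:
k:     0  1  2  3  4  5  6  7  8  9 10 11
g(k):  0  0  1  1  0  0  1  1  2  2  0  0
So g(11) = 0.

0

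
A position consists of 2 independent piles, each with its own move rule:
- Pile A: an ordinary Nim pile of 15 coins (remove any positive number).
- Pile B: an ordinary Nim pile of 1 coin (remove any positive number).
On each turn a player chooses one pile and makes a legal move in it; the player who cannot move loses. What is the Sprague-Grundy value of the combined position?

Pile A is a plain Nim pile of size 15, so its Grundy value is 15.
Pile B is a plain Nim pile of size 1, so its Grundy value is 1.
By the Sprague-Grundy theorem, the Grundy value of a sum of independent games is the XOR of the component values.
Combined value = 15 ⊕ 1 = 14.

14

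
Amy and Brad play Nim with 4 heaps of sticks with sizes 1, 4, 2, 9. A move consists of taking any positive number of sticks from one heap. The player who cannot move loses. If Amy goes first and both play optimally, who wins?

Amy wins

Compute the nim-sum pairwise:
1 ⊕ 4 = 5
5 ⊕ 2 = 7
7 ⊕ 9 = 14
The nim-sum is 14 ≠ 0, so this is an N-position: the player to move can win; Amy has a winning move.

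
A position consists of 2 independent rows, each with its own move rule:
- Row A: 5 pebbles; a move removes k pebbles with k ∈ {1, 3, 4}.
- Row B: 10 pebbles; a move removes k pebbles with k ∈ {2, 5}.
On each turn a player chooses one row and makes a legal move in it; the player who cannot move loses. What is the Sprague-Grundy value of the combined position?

2

Build the Grundy sequence for row A with g(k) = mex{g(k−s) : s ∈ {1, 3, 4}, s ≤ k}:
k:     0  1  2  3  4  5
g(k):  0  1  0  1  2  3
So g(5) = 3.
Grundy values for row B (subtraction set {2, 5}):
k:     0  1  2  3  4  5  6  7  8  9 10
g(k):  0  0  1  1  0  2  1  0  0  1  1
So g(10) = 1.
The value of a disjunctive sum is the nim-sum of the parts.
Combined value = 3 XOR 1 = 2.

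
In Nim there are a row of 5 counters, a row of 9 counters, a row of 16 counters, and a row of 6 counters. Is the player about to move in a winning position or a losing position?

Winning position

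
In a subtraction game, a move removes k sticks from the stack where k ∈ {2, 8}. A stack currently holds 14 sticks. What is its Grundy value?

Build the Grundy sequence with g(k) = mex{g(k−s) : s ∈ {2, 8}, s ≤ k}:
k:     0  1  2  3  4  5  6  7  8  9 10 11 12 13 14
g(k):  0  0  1  1  0  0  1  1  2  2  0  0  1  1  0
So g(14) = 0.

0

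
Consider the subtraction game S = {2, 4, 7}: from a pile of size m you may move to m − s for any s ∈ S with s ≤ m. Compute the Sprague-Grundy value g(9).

Compute g(0), g(1), … for moves {2, 4, 7}:
k:     0  1  2  3  4  5  6  7  8  9
g(k):  0  0  1  1  2  2  0  3  1  0
So g(9) = 0.

0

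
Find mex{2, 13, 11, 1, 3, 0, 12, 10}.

The values 0, 1, 2, 3 are all present; 4 is the first non-negative integer missing from the set.

4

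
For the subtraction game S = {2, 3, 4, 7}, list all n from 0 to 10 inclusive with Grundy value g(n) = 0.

0, 1, 6

Compute g(0), g(1), … for moves {2, 3, 4, 7}:
g(0) = mex{} = 0
g(1) = mex{} = 0
g(2) = mex{0} = 1
g(3) = mex{0} = 1
g(4) = mex{0,1} = 2
g(5) = mex{0,1} = 2
g(6) = mex{1,2} = 0
g(7) = mex{0,1,2} = 3
g(8) = mex{0,2} = 1
g(9) = mex{0,1,2,3} = 4
g(10) = mex{0,1,3} = 2
The P-positions (g = 0) in 0..10 are 0, 1, 6.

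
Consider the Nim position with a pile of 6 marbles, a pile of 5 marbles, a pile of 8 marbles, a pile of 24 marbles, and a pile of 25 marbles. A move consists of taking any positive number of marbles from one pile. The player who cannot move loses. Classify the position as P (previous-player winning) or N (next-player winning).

Nim-sum: 6 ⊕ 5 ⊕ 8 ⊕ 24 ⊕ 25 = 10.
The nim-sum is 10 ≠ 0, so this is an N-position: the player to move can win.

N-position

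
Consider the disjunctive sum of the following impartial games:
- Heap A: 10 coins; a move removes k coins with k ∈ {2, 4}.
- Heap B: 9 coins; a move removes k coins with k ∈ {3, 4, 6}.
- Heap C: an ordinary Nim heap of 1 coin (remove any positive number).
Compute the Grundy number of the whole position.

Grundy values for heap A (subtraction set {2, 4}):
g(0) = mex{} = 0
g(1) = mex{} = 0
g(2) = mex{0} = 1
g(3) = mex{0} = 1
g(4) = mex{0,1} = 2
g(5) = mex{0,1} = 2
g(6) = mex{1,2} = 0
g(7) = mex{1,2} = 0
g(8) = mex{0,2} = 1
g(9) = mex{0,2} = 1
g(10) = mex{0,1} = 2
So g(10) = 2.
Build the Grundy sequence for heap B with g(k) = mex{g(k−s) : s ∈ {3, 4, 6}, s ≤ k}:
g(0) = mex{} = 0
g(1) = mex{} = 0
g(2) = mex{} = 0
g(3) = mex{0} = 1
g(4) = mex{0} = 1
g(5) = mex{0} = 1
g(6) = mex{0,1} = 2
g(7) = mex{0,1} = 2
g(8) = mex{0,1} = 2
g(9) = mex{1,2} = 0
So g(9) = 0.
Heap C is a plain Nim heap of size 1, so its Grundy value is 1.
By the Sprague-Grundy theorem, the Grundy value of a sum of independent games is the XOR of the component values.
Combined value = 2 ⊕ 0 ⊕ 1 = 3.

3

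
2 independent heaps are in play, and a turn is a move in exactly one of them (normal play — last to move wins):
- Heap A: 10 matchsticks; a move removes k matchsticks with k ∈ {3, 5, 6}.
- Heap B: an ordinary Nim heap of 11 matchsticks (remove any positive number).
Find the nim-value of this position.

11

Grundy values for heap A (subtraction set {3, 5, 6}):
g(0) = mex{} = 0
g(1) = mex{} = 0
g(2) = mex{} = 0
g(3) = mex{0} = 1
g(4) = mex{0} = 1
g(5) = mex{0} = 1
g(6) = mex{0,1} = 2
g(7) = mex{0,1} = 2
g(8) = mex{0,1} = 2
g(9) = mex{1,2} = 0
g(10) = mex{1,2} = 0
So g(10) = 0.
Heap B is a plain Nim heap of size 11, so its Grundy value is 11.
By the Sprague-Grundy theorem, the Grundy value of a sum of independent games is the XOR of the component values.
Combined value = 0 XOR 11 = 11.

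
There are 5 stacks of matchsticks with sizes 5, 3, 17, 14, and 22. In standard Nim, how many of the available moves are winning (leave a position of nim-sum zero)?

1

Compute the nim-sum pairwise:
5 XOR 3 = 6
6 XOR 17 = 23
23 XOR 14 = 25
25 XOR 22 = 15
The overall nim-sum is X = 15. A stack of size p has a winning move iff p XOR X < p (reduce it to p XOR X).
  5: 5 XOR 15 = 10 ≥ 5 — no move.
  3: 3 XOR 15 = 12 ≥ 3 — no move.
  17: 17 XOR 15 = 30 ≥ 17 — no move.
  14: 14 XOR 15 = 1 < 14 — winning move (to 1).
  22: 22 XOR 15 = 25 ≥ 22 — no move.
That gives 1 winning move.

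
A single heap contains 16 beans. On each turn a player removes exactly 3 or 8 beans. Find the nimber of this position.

Grundy values for subtraction set {3, 8}:
k:     0  1  2  3  4  5  6  7  8  9 10 11 12 13 14 15 16
g(k):  0  0  0  1  1  1  0  0  2  1  1  0  0  0  1  1  1
So g(16) = 1.

1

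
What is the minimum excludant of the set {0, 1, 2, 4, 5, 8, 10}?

The values 0, 1, 2 are all present; 3 is the first non-negative integer missing from the set.

3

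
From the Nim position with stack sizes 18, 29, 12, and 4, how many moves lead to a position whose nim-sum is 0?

Nim-sum: 18 ^ 29 ^ 12 ^ 4 = 7.
The overall nim-sum is X = 7. A stack of size p has a winning move iff p XOR X < p (reduce it to p XOR X).
  18: 18 XOR 7 = 21 ≥ 18 — no move.
  29: 29 XOR 7 = 26 < 29 — winning move (to 26).
  12: 12 XOR 7 = 11 < 12 — winning move (to 11).
  4: 4 XOR 7 = 3 < 4 — winning move (to 3).
That gives 3 winning moves.

3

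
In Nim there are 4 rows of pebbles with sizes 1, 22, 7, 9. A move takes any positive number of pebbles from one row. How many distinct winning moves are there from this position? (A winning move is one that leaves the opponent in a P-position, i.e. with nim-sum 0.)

1

Compute the nim-sum pairwise:
1 ^ 22 = 23
23 ^ 7 = 16
16 ^ 9 = 25
The overall nim-sum is X = 25. A row of size p has a winning move iff p XOR X < p (reduce it to p XOR X).
  1: 1 XOR 25 = 24 ≥ 1 — no move.
  22: 22 XOR 25 = 15 < 22 — winning move (to 15).
  7: 7 XOR 25 = 30 ≥ 7 — no move.
  9: 9 XOR 25 = 16 ≥ 9 — no move.
That gives 1 winning move.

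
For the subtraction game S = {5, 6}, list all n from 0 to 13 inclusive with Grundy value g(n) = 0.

Build the Grundy sequence with g(k) = mex{g(k−s) : s ∈ {5, 6}, s ≤ k}:
g(0) = mex{} = 0
g(1) = mex{} = 0
g(2) = mex{} = 0
g(3) = mex{} = 0
g(4) = mex{} = 0
g(5) = mex{0} = 1
g(6) = mex{0} = 1
g(7) = mex{0} = 1
g(8) = mex{0} = 1
g(9) = mex{0} = 1
g(10) = mex{0,1} = 2
g(11) = mex{1} = 0
g(12) = mex{1} = 0
g(13) = mex{1} = 0
The P-positions (g = 0) in 0..13 are 0, 1, 2, 3, 4, 11, 12, 13.

0, 1, 2, 3, 4, 11, 12, 13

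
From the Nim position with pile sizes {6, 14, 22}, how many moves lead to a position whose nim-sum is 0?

Write each in binary and XOR column by column:
  00110  (6)
  01110  (14)
  10110  (22)
  -----
  11110  (30)
The overall nim-sum is X = 30. A pile of size p has a winning move iff p XOR X < p (reduce it to p XOR X).
  6: 6 XOR 30 = 24 ≥ 6 — no move.
  14: 14 XOR 30 = 16 ≥ 14 — no move.
  22: 22 XOR 30 = 8 < 22 — winning move (to 8).
That gives 1 winning move.

1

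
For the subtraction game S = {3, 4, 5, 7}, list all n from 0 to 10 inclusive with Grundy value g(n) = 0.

Compute g(0), g(1), … for moves {3, 4, 5, 7}:
g(0) = mex{} = 0
g(1) = mex{} = 0
g(2) = mex{} = 0
g(3) = mex{0} = 1
g(4) = mex{0} = 1
g(5) = mex{0} = 1
g(6) = mex{0,1} = 2
g(7) = mex{0,1} = 2
g(8) = mex{0,1} = 2
g(9) = mex{0,1,2} = 3
g(10) = mex{1,2} = 0
The P-positions (g = 0) in 0..10 are 0, 1, 2, 10.

0, 1, 2, 10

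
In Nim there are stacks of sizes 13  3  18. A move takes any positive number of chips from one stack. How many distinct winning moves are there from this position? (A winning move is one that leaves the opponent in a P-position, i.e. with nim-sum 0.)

1

Nim-sum: 13 ^ 3 ^ 18 = 28.
The overall nim-sum is X = 28. A stack of size p has a winning move iff p XOR X < p (reduce it to p XOR X).
  13: 13 XOR 28 = 17 ≥ 13 — no move.
  3: 3 XOR 28 = 31 ≥ 3 — no move.
  18: 18 XOR 28 = 14 < 18 — winning move (to 14).
That gives 1 winning move.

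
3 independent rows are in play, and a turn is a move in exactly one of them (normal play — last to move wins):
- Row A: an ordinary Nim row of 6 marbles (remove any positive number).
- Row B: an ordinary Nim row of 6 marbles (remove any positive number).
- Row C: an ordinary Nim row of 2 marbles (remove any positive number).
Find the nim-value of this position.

Row A is a plain Nim row of size 6, so its Grundy value is 6.
Row B is a plain Nim row of size 6, so its Grundy value is 6.
Row C is a plain Nim row of size 2, so its Grundy value is 2.
By the Sprague-Grundy theorem, the Grundy value of a sum of independent games is the XOR of the component values.
Combined value = 6 ⊕ 6 ⊕ 2 = 2.

2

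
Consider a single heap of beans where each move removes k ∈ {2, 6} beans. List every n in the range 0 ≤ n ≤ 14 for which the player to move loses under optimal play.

0, 1, 4, 5, 8, 9, 12, 13

Compute g(0), g(1), … for moves {2, 6}:
g(0) = mex{} = 0
g(1) = mex{} = 0
g(2) = mex{0} = 1
g(3) = mex{0} = 1
g(4) = mex{1} = 0
g(5) = mex{1} = 0
g(6) = mex{0} = 1
g(7) = mex{0} = 1
g(8) = mex{1} = 0
g(9) = mex{1} = 0
g(10) = mex{0} = 1
g(11) = mex{0} = 1
g(12) = mex{1} = 0
g(13) = mex{1} = 0
g(14) = mex{0} = 1
The P-positions (g = 0) in 0..14 are 0, 1, 4, 5, 8, 9, 12, 13.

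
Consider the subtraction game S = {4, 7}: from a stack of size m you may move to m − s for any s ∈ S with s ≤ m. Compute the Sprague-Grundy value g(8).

Compute g(0), g(1), … for moves {4, 7}:
g(0) = mex{} = 0
g(1) = mex{} = 0
g(2) = mex{} = 0
g(3) = mex{} = 0
g(4) = mex{0} = 1
g(5) = mex{0} = 1
g(6) = mex{0} = 1
g(7) = mex{0} = 1
g(8) = mex{0,1} = 2
So g(8) = 2.

2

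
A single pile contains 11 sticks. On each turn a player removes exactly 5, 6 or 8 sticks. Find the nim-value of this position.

2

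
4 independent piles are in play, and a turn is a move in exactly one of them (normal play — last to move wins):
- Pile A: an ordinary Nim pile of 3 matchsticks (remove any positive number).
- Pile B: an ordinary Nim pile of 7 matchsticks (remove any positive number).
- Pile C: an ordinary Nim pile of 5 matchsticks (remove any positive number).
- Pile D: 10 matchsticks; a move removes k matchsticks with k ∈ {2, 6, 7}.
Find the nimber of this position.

2

Pile A is a plain Nim pile of size 3, so its Grundy value is 3.
Pile B is a plain Nim pile of size 7, so its Grundy value is 7.
Pile C is a plain Nim pile of size 5, so its Grundy value is 5.
Grundy values for pile D (subtraction set {2, 6, 7}):
g(0) = mex{} = 0
g(1) = mex{} = 0
g(2) = mex{0} = 1
g(3) = mex{0} = 1
g(4) = mex{1} = 0
g(5) = mex{1} = 0
g(6) = mex{0} = 1
g(7) = mex{0} = 1
g(8) = mex{0,1} = 2
g(9) = mex{1} = 0
g(10) = mex{0,1,2} = 3
So g(10) = 3.
By the Sprague-Grundy theorem, the Grundy value of a sum of independent games is the XOR of the component values.
Combined value = 3 XOR 7 XOR 5 XOR 3 = 2.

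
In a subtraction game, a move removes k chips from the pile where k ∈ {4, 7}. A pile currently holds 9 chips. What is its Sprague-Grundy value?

2

Build the Grundy sequence with g(k) = mex{g(k−s) : s ∈ {4, 7}, s ≤ k}:
k:     0  1  2  3  4  5  6  7  8  9
g(k):  0  0  0  0  1  1  1  1  2  2
So g(9) = 2.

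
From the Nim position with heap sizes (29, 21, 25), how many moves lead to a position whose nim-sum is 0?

Compute the nim-sum pairwise:
29 ⊕ 21 = 8
8 ⊕ 25 = 17
The overall nim-sum is X = 17. A heap of size p has a winning move iff p XOR X < p (reduce it to p XOR X).
  29: 29 XOR 17 = 12 < 29 — winning move (to 12).
  21: 21 XOR 17 = 4 < 21 — winning move (to 4).
  25: 25 XOR 17 = 8 < 25 — winning move (to 8).
That gives 3 winning moves.

3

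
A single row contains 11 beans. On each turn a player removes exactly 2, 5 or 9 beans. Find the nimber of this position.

0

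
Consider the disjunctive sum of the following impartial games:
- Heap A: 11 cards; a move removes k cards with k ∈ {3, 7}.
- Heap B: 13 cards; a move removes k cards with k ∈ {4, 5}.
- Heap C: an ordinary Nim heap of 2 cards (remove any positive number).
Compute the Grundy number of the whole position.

3

Grundy values for heap A (subtraction set {3, 7}):
g(0) = mex{} = 0
g(1) = mex{} = 0
g(2) = mex{} = 0
g(3) = mex{0} = 1
g(4) = mex{0} = 1
g(5) = mex{0} = 1
g(6) = mex{1} = 0
g(7) = mex{0,1} = 2
g(8) = mex{0,1} = 2
g(9) = mex{0} = 1
g(10) = mex{1,2} = 0
g(11) = mex{1,2} = 0
So g(11) = 0.
Grundy values for heap B (subtraction set {4, 5}):
g(0) = mex{} = 0
g(1) = mex{} = 0
g(2) = mex{} = 0
g(3) = mex{} = 0
g(4) = mex{0} = 1
g(5) = mex{0} = 1
g(6) = mex{0} = 1
g(7) = mex{0} = 1
g(8) = mex{0,1} = 2
g(9) = mex{1} = 0
g(10) = mex{1} = 0
g(11) = mex{1} = 0
g(12) = mex{1,2} = 0
g(13) = mex{0,2} = 1
So g(13) = 1.
Heap C is a plain Nim heap of size 2, so its Grundy value is 2.
By the Sprague-Grundy theorem, the Grundy value of a sum of independent games is the XOR of the component values.
Combined value = 0 XOR 1 XOR 2 = 3.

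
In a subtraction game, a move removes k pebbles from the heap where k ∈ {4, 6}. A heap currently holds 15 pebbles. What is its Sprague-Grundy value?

1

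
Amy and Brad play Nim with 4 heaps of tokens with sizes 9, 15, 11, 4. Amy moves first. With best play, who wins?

Amy wins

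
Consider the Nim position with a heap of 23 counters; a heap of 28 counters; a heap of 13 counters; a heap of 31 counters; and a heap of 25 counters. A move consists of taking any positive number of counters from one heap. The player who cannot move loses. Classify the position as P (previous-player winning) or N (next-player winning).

P-position

Compute the nim-sum pairwise:
23 ^ 28 = 11
11 ^ 13 = 6
6 ^ 31 = 25
25 ^ 25 = 0
The nim-sum is 0, so this is a P-position: the player to move is in a losing position under optimal play.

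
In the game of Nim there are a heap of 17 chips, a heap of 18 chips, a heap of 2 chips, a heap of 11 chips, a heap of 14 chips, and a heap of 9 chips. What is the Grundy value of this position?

In binary:
  10001  (17)
  10010  (18)
  00010  (2)
  01011  (11)
  01110  (14)
  01001  (9)
  -----
  01101  (13)

13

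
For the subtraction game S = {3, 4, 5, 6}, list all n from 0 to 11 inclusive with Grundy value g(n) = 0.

0, 1, 2, 9, 10, 11

Build the Grundy sequence with g(k) = mex{g(k−s) : s ∈ {3, 4, 5, 6}, s ≤ k}:
g(0) = mex{} = 0
g(1) = mex{} = 0
g(2) = mex{} = 0
g(3) = mex{0} = 1
g(4) = mex{0} = 1
g(5) = mex{0} = 1
g(6) = mex{0,1} = 2
g(7) = mex{0,1} = 2
g(8) = mex{0,1} = 2
g(9) = mex{1,2} = 0
g(10) = mex{1,2} = 0
g(11) = mex{1,2} = 0
The P-positions (g = 0) in 0..11 are 0, 1, 2, 9, 10, 11.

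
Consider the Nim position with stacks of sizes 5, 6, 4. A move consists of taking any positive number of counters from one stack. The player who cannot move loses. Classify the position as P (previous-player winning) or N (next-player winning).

N-position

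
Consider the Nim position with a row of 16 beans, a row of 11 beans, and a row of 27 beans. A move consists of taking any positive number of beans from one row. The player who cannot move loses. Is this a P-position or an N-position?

Nim-sum: 16 ⊕ 11 ⊕ 27 = 0.
The nim-sum is 0, so this is a P-position: the player to move is in a losing position under optimal play.

P-position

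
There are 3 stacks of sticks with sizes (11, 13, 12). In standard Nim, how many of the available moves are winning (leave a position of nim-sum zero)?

3

Compute the nim-sum pairwise:
11 XOR 13 = 6
6 XOR 12 = 10
The overall nim-sum is X = 10. A stack of size p has a winning move iff p XOR X < p (reduce it to p XOR X).
  11: 11 XOR 10 = 1 < 11 — winning move (to 1).
  13: 13 XOR 10 = 7 < 13 — winning move (to 7).
  12: 12 XOR 10 = 6 < 12 — winning move (to 6).
That gives 3 winning moves.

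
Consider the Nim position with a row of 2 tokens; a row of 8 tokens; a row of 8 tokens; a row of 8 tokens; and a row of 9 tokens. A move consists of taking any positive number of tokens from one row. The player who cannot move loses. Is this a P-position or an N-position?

Bitwise XOR of the heap sizes:
  0010  (2)
  1000  (8)
  1000  (8)
  1000  (8)
  1001  (9)
  ----
  0011  (3)
The nim-sum is 3 ≠ 0, so this is an N-position: the player to move can win.

N-position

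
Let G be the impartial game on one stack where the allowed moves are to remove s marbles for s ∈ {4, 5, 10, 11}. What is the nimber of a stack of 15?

Grundy values for subtraction set {4, 5, 10, 11}:
k:     0  1  2  3  4  5  6  7  8  9 10 11 12 13 14 15
g(k):  0  0  0  0  1  1  1  1  2  0  2  2  3  1  3  0
So g(15) = 0.

0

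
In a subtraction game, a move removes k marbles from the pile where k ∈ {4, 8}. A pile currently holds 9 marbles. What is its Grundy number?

2

Compute g(0), g(1), … for moves {4, 8}:
g(0) = mex{} = 0
g(1) = mex{} = 0
g(2) = mex{} = 0
g(3) = mex{} = 0
g(4) = mex{0} = 1
g(5) = mex{0} = 1
g(6) = mex{0} = 1
g(7) = mex{0} = 1
g(8) = mex{0,1} = 2
g(9) = mex{0,1} = 2
So g(9) = 2.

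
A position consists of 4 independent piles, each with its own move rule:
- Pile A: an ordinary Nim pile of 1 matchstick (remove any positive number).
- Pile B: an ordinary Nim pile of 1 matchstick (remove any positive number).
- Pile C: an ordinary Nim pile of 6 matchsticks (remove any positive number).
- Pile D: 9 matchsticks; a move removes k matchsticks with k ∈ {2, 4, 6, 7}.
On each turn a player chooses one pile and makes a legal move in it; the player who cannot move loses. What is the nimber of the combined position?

Pile A is a plain Nim pile of size 1, so its Grundy value is 1.
Pile B is a plain Nim pile of size 1, so its Grundy value is 1.
Pile C is a plain Nim pile of size 6, so its Grundy value is 6.
For pile D, compute g(0), g(1), … with moves {2, 4, 6, 7}:
k:     0  1  2  3  4  5  6  7  8  9
g(k):  0  0  1  1  2  2  3  3  4  0
So g(9) = 0.
By the Sprague-Grundy theorem, the Grundy value of a sum of independent games is the XOR of the component values.
Combined value = 1 ⊕ 1 ⊕ 6 ⊕ 0 = 6.

6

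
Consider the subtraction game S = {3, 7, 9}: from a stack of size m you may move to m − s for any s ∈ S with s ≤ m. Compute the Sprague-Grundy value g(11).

Build the Grundy sequence with g(k) = mex{g(k−s) : s ∈ {3, 7, 9}, s ≤ k}:
k:     0  1  2  3  4  5  6  7  8  9 10 11
g(k):  0  0  0  1  1  1  0  2  2  1  3  3
So g(11) = 3.

3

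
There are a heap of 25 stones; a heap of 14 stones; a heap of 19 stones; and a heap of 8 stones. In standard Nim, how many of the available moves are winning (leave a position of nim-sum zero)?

Compute the nim-sum pairwise:
25 XOR 14 = 23
23 XOR 19 = 4
4 XOR 8 = 12
The overall nim-sum is X = 12. A heap of size p has a winning move iff p XOR X < p (reduce it to p XOR X).
  25: 25 XOR 12 = 21 < 25 — winning move (to 21).
  14: 14 XOR 12 = 2 < 14 — winning move (to 2).
  19: 19 XOR 12 = 31 ≥ 19 — no move.
  8: 8 XOR 12 = 4 < 8 — winning move (to 4).
That gives 3 winning moves.

3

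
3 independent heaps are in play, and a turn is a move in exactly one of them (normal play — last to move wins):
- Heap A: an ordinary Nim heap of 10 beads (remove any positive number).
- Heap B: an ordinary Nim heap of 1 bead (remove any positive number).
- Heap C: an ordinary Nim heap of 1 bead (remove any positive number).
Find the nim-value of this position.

Heap A is a plain Nim heap of size 10, so its Grundy value is 10.
Heap B is a plain Nim heap of size 1, so its Grundy value is 1.
Heap C is a plain Nim heap of size 1, so its Grundy value is 1.
By the Sprague-Grundy theorem, the Grundy value of a sum of independent games is the XOR of the component values.
Combined value = 10 ⊕ 1 ⊕ 1 = 10.

10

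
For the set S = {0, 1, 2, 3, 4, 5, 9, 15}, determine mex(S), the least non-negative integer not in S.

The values 0, 1, 2, 3, 4, 5 are all present; 6 is the first non-negative integer missing from the set.

6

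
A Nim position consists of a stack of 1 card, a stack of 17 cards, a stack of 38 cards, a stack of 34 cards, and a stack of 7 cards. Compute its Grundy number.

19

Nim-sum: 1 ⊕ 17 ⊕ 38 ⊕ 34 ⊕ 7 = 19.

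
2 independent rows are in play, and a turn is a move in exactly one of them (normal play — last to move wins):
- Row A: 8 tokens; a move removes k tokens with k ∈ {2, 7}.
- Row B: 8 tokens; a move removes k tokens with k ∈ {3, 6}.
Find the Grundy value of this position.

0

For row A, compute g(0), g(1), … with moves {2, 7}:
g(0) = mex{} = 0
g(1) = mex{} = 0
g(2) = mex{0} = 1
g(3) = mex{0} = 1
g(4) = mex{1} = 0
g(5) = mex{1} = 0
g(6) = mex{0} = 1
g(7) = mex{0} = 1
g(8) = mex{0,1} = 2
So g(8) = 2.
For row B, compute g(0), g(1), … with moves {3, 6}:
k:     0  1  2  3  4  5  6  7  8
g(k):  0  0  0  1  1  1  2  2  2
So g(8) = 2.
By the Sprague-Grundy theorem, the Grundy value of a sum of independent games is the XOR of the component values.
Combined value = 2 ⊕ 2 = 0.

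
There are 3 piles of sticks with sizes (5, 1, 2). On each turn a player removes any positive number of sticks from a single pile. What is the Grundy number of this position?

Compute the nim-sum pairwise:
5 ^ 1 = 4
4 ^ 2 = 6

6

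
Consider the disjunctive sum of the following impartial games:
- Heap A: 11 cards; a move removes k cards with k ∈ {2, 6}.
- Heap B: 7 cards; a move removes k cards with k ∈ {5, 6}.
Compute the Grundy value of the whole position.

For heap A, compute g(0), g(1), … with moves {2, 6}:
k:     0  1  2  3  4  5  6  7  8  9 10 11
g(k):  0  0  1  1  0  0  1  1  0  0  1  1
So g(11) = 1.
Build the Grundy sequence for heap B with g(k) = mex{g(k−s) : s ∈ {5, 6}, s ≤ k}:
g(0) = mex{} = 0
g(1) = mex{} = 0
g(2) = mex{} = 0
g(3) = mex{} = 0
g(4) = mex{} = 0
g(5) = mex{0} = 1
g(6) = mex{0} = 1
g(7) = mex{0} = 1
So g(7) = 1.
The value of a disjunctive sum is the nim-sum of the parts.
Combined value = 1 XOR 1 = 0.

0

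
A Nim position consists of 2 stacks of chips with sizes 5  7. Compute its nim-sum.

2

Compute the nim-sum pairwise:
5 ^ 7 = 2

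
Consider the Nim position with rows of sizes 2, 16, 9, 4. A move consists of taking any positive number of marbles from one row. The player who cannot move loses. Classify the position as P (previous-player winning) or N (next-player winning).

N-position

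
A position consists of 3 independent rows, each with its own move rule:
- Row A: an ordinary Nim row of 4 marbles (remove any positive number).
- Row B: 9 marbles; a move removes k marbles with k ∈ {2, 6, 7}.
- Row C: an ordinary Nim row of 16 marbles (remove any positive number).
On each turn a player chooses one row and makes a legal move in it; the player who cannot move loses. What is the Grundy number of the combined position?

20

Row A is a plain Nim row of size 4, so its Grundy value is 4.
Build the Grundy sequence for row B with g(k) = mex{g(k−s) : s ∈ {2, 6, 7}, s ≤ k}:
g(0) = mex{} = 0
g(1) = mex{} = 0
g(2) = mex{0} = 1
g(3) = mex{0} = 1
g(4) = mex{1} = 0
g(5) = mex{1} = 0
g(6) = mex{0} = 1
g(7) = mex{0} = 1
g(8) = mex{0,1} = 2
g(9) = mex{1} = 0
So g(9) = 0.
Row C is a plain Nim row of size 16, so its Grundy value is 16.
The value of a disjunctive sum is the nim-sum of the parts.
Combined value = 4 ⊕ 0 ⊕ 16 = 20.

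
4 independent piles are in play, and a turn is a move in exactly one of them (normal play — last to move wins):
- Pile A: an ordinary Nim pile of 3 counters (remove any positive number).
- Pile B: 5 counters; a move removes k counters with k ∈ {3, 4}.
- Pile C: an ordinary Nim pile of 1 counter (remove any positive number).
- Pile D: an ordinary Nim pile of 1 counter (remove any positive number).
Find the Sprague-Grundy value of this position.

2

Pile A is a plain Nim pile of size 3, so its Grundy value is 3.
Grundy values for pile B (subtraction set {3, 4}):
k:     0  1  2  3  4  5
g(k):  0  0  0  1  1  1
So g(5) = 1.
Pile C is a plain Nim pile of size 1, so its Grundy value is 1.
Pile D is a plain Nim pile of size 1, so its Grundy value is 1.
The value of a disjunctive sum is the nim-sum of the parts.
Combined value = 3 ⊕ 1 ⊕ 1 ⊕ 1 = 2.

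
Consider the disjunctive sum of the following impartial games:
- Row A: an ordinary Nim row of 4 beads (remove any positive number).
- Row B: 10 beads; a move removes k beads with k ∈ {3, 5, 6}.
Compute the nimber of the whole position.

4

Row A is a plain Nim row of size 4, so its Grundy value is 4.
For row B, compute g(0), g(1), … with moves {3, 5, 6}:
g(0) = mex{} = 0
g(1) = mex{} = 0
g(2) = mex{} = 0
g(3) = mex{0} = 1
g(4) = mex{0} = 1
g(5) = mex{0} = 1
g(6) = mex{0,1} = 2
g(7) = mex{0,1} = 2
g(8) = mex{0,1} = 2
g(9) = mex{1,2} = 0
g(10) = mex{1,2} = 0
So g(10) = 0.
The value of a disjunctive sum is the nim-sum of the parts.
Combined value = 4 ⊕ 0 = 4.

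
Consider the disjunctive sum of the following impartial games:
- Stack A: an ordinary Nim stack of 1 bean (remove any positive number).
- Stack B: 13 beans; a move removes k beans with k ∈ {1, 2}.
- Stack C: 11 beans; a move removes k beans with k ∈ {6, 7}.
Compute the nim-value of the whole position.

1

Stack A is a plain Nim stack of size 1, so its Grundy value is 1.
Grundy values for stack B (subtraction set {1, 2}):
g(0) = mex{} = 0
g(1) = mex{0} = 1
g(2) = mex{0,1} = 2
g(3) = mex{1,2} = 0
g(4) = mex{0,2} = 1
g(5) = mex{0,1} = 2
g(6) = mex{1,2} = 0
g(7) = mex{0,2} = 1
g(8) = mex{0,1} = 2
g(9) = mex{1,2} = 0
g(10) = mex{0,2} = 1
g(11) = mex{0,1} = 2
g(12) = mex{1,2} = 0
g(13) = mex{0,2} = 1
So g(13) = 1.
Build the Grundy sequence for stack C with g(k) = mex{g(k−s) : s ∈ {6, 7}, s ≤ k}:
g(0) = mex{} = 0
g(1) = mex{} = 0
g(2) = mex{} = 0
g(3) = mex{} = 0
g(4) = mex{} = 0
g(5) = mex{} = 0
g(6) = mex{0} = 1
g(7) = mex{0} = 1
g(8) = mex{0} = 1
g(9) = mex{0} = 1
g(10) = mex{0} = 1
g(11) = mex{0} = 1
So g(11) = 1.
The value of a disjunctive sum is the nim-sum of the parts.
Combined value = 1 XOR 1 XOR 1 = 1.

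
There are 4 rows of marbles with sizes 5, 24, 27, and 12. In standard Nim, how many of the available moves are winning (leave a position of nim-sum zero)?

3

In binary:
  00101  (5)
  11000  (24)
  11011  (27)
  01100  (12)
  -----
  01010  (10)
The overall nim-sum is X = 10. A row of size p has a winning move iff p XOR X < p (reduce it to p XOR X).
  5: 5 XOR 10 = 15 ≥ 5 — no move.
  24: 24 XOR 10 = 18 < 24 — winning move (to 18).
  27: 27 XOR 10 = 17 < 27 — winning move (to 17).
  12: 12 XOR 10 = 6 < 12 — winning move (to 6).
That gives 3 winning moves.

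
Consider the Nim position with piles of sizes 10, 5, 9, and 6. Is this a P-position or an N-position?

P-position

Nim-sum: 10 ⊕ 5 ⊕ 9 ⊕ 6 = 0.
The nim-sum is 0, so this is a P-position: the player to move is in a losing position under optimal play.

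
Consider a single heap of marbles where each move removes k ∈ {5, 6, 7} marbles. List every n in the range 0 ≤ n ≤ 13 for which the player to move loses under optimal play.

0, 1, 2, 3, 4, 12, 13

Compute g(0), g(1), … for moves {5, 6, 7}:
k:     0  1  2  3  4  5  6  7  8  9 10 11 12 13
g(k):  0  0  0  0  0  1  1  1  1  1  2  2  0  0
The P-positions (g = 0) in 0..13 are 0, 1, 2, 3, 4, 12, 13.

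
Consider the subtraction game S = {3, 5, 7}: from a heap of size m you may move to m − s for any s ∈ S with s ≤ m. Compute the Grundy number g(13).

1

Compute g(0), g(1), … for moves {3, 5, 7}:
k:     0  1  2  3  4  5  6  7  8  9 10 11 12 13
g(k):  0  0  0  1  1  1  2  2  2  3  0  0  0  1
So g(13) = 1.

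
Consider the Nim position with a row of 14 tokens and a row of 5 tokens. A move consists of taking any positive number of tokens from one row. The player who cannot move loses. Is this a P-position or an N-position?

Compute the nim-sum pairwise:
14 XOR 5 = 11
The nim-sum is 11 ≠ 0, so this is an N-position: the player to move can win.

N-position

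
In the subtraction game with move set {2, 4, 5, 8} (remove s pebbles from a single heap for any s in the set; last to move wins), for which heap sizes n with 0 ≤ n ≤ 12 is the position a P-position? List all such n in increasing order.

Grundy values for subtraction set {2, 4, 5, 8}:
g(0) = mex{} = 0
g(1) = mex{} = 0
g(2) = mex{0} = 1
g(3) = mex{0} = 1
g(4) = mex{0,1} = 2
g(5) = mex{0,1} = 2
g(6) = mex{0,1,2} = 3
g(7) = mex{1,2} = 0
g(8) = mex{0,1,2,3} = 4
g(9) = mex{0,2} = 1
g(10) = mex{1,2,3,4} = 0
g(11) = mex{0,1,3} = 2
g(12) = mex{0,2,4} = 1
The P-positions (g = 0) in 0..12 are 0, 1, 7, 10.

0, 1, 7, 10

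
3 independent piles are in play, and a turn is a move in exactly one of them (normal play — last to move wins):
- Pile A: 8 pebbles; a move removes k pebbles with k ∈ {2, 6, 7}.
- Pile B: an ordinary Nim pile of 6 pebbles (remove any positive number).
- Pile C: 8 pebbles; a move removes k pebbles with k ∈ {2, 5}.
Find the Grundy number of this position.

4

Build the Grundy sequence for pile A with g(k) = mex{g(k−s) : s ∈ {2, 6, 7}, s ≤ k}:
k:     0  1  2  3  4  5  6  7  8
g(k):  0  0  1  1  0  0  1  1  2
So g(8) = 2.
Pile B is a plain Nim pile of size 6, so its Grundy value is 6.
For pile C, compute g(0), g(1), … with moves {2, 5}:
g(0) = mex{} = 0
g(1) = mex{} = 0
g(2) = mex{0} = 1
g(3) = mex{0} = 1
g(4) = mex{1} = 0
g(5) = mex{0,1} = 2
g(6) = mex{0} = 1
g(7) = mex{1,2} = 0
g(8) = mex{1} = 0
So g(8) = 0.
The value of a disjunctive sum is the nim-sum of the parts.
Combined value = 2 XOR 6 XOR 0 = 4.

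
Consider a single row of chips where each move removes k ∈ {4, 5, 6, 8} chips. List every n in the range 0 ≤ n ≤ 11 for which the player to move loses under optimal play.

0, 1, 2, 3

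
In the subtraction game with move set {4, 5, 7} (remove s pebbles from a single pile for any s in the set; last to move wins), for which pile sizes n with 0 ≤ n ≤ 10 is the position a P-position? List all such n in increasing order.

0, 1, 2, 3

Grundy values for subtraction set {4, 5, 7}:
k:     0  1  2  3  4  5  6  7  8  9 10
g(k):  0  0  0  0  1  1  1  1  2  2  2
The P-positions (g = 0) in 0..10 are 0, 1, 2, 3.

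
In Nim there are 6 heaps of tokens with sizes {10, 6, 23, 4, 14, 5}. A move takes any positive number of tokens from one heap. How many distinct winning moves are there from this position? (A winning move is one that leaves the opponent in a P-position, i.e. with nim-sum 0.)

1

Nim-sum: 10 ⊕ 6 ⊕ 23 ⊕ 4 ⊕ 14 ⊕ 5 = 20.
The overall nim-sum is X = 20. A heap of size p has a winning move iff p XOR X < p (reduce it to p XOR X).
  10: 10 XOR 20 = 30 ≥ 10 — no move.
  6: 6 XOR 20 = 18 ≥ 6 — no move.
  23: 23 XOR 20 = 3 < 23 — winning move (to 3).
  4: 4 XOR 20 = 16 ≥ 4 — no move.
  14: 14 XOR 20 = 26 ≥ 14 — no move.
  5: 5 XOR 20 = 17 ≥ 5 — no move.
That gives 1 winning move.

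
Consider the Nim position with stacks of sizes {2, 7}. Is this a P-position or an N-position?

N-position

Nim-sum: 2 XOR 7 = 5.
The nim-sum is 5 ≠ 0, so this is an N-position: the player to move can win.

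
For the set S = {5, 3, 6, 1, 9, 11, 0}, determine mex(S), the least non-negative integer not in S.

The values 0, 1 are all present; 2 is the first non-negative integer missing from the set.

2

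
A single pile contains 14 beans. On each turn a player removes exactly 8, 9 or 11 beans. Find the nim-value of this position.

Grundy values for subtraction set {8, 9, 11}:
g(0) = mex{} = 0
g(1) = mex{} = 0
g(2) = mex{} = 0
g(3) = mex{} = 0
g(4) = mex{} = 0
g(5) = mex{} = 0
g(6) = mex{} = 0
g(7) = mex{} = 0
g(8) = mex{0} = 1
g(9) = mex{0} = 1
g(10) = mex{0} = 1
g(11) = mex{0} = 1
g(12) = mex{0} = 1
g(13) = mex{0} = 1
g(14) = mex{0} = 1
So g(14) = 1.

1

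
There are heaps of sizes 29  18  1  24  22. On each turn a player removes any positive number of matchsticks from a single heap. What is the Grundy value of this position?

0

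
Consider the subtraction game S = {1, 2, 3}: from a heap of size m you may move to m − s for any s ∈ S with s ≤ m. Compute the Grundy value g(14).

Compute g(0), g(1), … for moves {1, 2, 3}:
g(0) = mex{} = 0
g(1) = mex{0} = 1
g(2) = mex{0,1} = 2
g(3) = mex{0,1,2} = 3
g(4) = mex{1,2,3} = 0
g(5) = mex{0,2,3} = 1
g(6) = mex{0,1,3} = 2
g(7) = mex{0,1,2} = 3
g(8) = mex{1,2,3} = 0
g(9) = mex{0,2,3} = 1
g(10) = mex{0,1,3} = 2
g(11) = mex{0,1,2} = 3
g(12) = mex{1,2,3} = 0
g(13) = mex{0,2,3} = 1
g(14) = mex{0,1,3} = 2
So g(14) = 2.

2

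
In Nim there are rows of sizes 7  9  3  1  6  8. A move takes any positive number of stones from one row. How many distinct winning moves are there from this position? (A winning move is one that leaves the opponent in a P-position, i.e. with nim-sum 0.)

Bitwise XOR of the heap sizes:
  0111  (7)
  1001  (9)
  0011  (3)
  0001  (1)
  0110  (6)
  1000  (8)
  ----
  0010  (2)
The overall nim-sum is X = 2. A row of size p has a winning move iff p XOR X < p (reduce it to p XOR X).
  7: 7 XOR 2 = 5 < 7 — winning move (to 5).
  9: 9 XOR 2 = 11 ≥ 9 — no move.
  3: 3 XOR 2 = 1 < 3 — winning move (to 1).
  1: 1 XOR 2 = 3 ≥ 1 — no move.
  6: 6 XOR 2 = 4 < 6 — winning move (to 4).
  8: 8 XOR 2 = 10 ≥ 8 — no move.
That gives 3 winning moves.

3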